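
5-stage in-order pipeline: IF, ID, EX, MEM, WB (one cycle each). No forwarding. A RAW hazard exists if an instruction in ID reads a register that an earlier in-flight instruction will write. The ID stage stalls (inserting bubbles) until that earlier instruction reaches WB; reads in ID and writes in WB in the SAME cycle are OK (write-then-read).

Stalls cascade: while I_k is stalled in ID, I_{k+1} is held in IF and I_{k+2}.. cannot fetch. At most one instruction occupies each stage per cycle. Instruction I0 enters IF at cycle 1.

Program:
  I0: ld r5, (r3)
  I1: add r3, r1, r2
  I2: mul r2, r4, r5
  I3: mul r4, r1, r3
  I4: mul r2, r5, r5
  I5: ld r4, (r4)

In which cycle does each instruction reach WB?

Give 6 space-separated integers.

Answer: 5 6 8 9 10 12

Derivation:
I0 ld r5 <- r3: IF@1 ID@2 stall=0 (-) EX@3 MEM@4 WB@5
I1 add r3 <- r1,r2: IF@2 ID@3 stall=0 (-) EX@4 MEM@5 WB@6
I2 mul r2 <- r4,r5: IF@3 ID@4 stall=1 (RAW on I0.r5 (WB@5)) EX@6 MEM@7 WB@8
I3 mul r4 <- r1,r3: IF@4 ID@6 stall=0 (-) EX@7 MEM@8 WB@9
I4 mul r2 <- r5,r5: IF@6 ID@7 stall=0 (-) EX@8 MEM@9 WB@10
I5 ld r4 <- r4: IF@7 ID@8 stall=1 (RAW on I3.r4 (WB@9)) EX@10 MEM@11 WB@12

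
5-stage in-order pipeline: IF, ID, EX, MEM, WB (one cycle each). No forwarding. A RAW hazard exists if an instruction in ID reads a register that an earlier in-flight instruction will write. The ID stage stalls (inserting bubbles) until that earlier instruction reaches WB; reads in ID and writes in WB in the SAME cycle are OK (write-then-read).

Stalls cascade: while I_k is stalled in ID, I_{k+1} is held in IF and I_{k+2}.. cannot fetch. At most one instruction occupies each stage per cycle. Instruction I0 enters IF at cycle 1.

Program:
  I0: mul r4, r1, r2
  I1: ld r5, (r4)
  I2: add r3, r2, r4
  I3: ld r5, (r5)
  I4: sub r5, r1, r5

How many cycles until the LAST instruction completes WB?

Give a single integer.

Answer: 14

Derivation:
I0 mul r4 <- r1,r2: IF@1 ID@2 stall=0 (-) EX@3 MEM@4 WB@5
I1 ld r5 <- r4: IF@2 ID@3 stall=2 (RAW on I0.r4 (WB@5)) EX@6 MEM@7 WB@8
I2 add r3 <- r2,r4: IF@3 ID@6 stall=0 (-) EX@7 MEM@8 WB@9
I3 ld r5 <- r5: IF@6 ID@7 stall=1 (RAW on I1.r5 (WB@8)) EX@9 MEM@10 WB@11
I4 sub r5 <- r1,r5: IF@7 ID@9 stall=2 (RAW on I3.r5 (WB@11)) EX@12 MEM@13 WB@14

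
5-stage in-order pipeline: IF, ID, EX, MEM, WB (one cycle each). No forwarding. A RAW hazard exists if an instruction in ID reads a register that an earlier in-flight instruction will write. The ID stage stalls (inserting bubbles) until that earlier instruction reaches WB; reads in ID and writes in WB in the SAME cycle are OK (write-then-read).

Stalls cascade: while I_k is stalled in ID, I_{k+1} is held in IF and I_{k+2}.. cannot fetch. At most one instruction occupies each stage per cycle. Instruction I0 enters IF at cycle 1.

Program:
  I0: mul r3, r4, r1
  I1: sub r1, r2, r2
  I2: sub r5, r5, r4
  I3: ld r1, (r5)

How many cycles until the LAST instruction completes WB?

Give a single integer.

Answer: 10

Derivation:
I0 mul r3 <- r4,r1: IF@1 ID@2 stall=0 (-) EX@3 MEM@4 WB@5
I1 sub r1 <- r2,r2: IF@2 ID@3 stall=0 (-) EX@4 MEM@5 WB@6
I2 sub r5 <- r5,r4: IF@3 ID@4 stall=0 (-) EX@5 MEM@6 WB@7
I3 ld r1 <- r5: IF@4 ID@5 stall=2 (RAW on I2.r5 (WB@7)) EX@8 MEM@9 WB@10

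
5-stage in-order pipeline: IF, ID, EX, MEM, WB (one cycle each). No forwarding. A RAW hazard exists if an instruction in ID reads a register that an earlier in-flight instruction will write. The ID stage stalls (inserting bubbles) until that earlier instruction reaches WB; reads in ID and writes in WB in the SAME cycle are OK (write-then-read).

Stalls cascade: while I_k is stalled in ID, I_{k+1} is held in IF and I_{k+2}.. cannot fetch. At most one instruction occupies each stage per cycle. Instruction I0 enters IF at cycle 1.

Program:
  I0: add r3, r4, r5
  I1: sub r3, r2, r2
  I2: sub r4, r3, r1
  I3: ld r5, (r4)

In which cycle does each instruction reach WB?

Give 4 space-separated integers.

I0 add r3 <- r4,r5: IF@1 ID@2 stall=0 (-) EX@3 MEM@4 WB@5
I1 sub r3 <- r2,r2: IF@2 ID@3 stall=0 (-) EX@4 MEM@5 WB@6
I2 sub r4 <- r3,r1: IF@3 ID@4 stall=2 (RAW on I1.r3 (WB@6)) EX@7 MEM@8 WB@9
I3 ld r5 <- r4: IF@4 ID@7 stall=2 (RAW on I2.r4 (WB@9)) EX@10 MEM@11 WB@12

Answer: 5 6 9 12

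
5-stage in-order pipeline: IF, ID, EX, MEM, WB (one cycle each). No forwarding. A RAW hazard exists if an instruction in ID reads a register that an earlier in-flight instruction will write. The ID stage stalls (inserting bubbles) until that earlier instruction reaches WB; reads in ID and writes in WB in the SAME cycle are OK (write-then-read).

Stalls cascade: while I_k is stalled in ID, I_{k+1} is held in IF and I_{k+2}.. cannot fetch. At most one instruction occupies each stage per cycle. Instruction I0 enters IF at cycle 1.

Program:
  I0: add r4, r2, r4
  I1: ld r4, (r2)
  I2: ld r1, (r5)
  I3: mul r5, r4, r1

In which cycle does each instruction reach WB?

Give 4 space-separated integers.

Answer: 5 6 7 10

Derivation:
I0 add r4 <- r2,r4: IF@1 ID@2 stall=0 (-) EX@3 MEM@4 WB@5
I1 ld r4 <- r2: IF@2 ID@3 stall=0 (-) EX@4 MEM@5 WB@6
I2 ld r1 <- r5: IF@3 ID@4 stall=0 (-) EX@5 MEM@6 WB@7
I3 mul r5 <- r4,r1: IF@4 ID@5 stall=2 (RAW on I2.r1 (WB@7)) EX@8 MEM@9 WB@10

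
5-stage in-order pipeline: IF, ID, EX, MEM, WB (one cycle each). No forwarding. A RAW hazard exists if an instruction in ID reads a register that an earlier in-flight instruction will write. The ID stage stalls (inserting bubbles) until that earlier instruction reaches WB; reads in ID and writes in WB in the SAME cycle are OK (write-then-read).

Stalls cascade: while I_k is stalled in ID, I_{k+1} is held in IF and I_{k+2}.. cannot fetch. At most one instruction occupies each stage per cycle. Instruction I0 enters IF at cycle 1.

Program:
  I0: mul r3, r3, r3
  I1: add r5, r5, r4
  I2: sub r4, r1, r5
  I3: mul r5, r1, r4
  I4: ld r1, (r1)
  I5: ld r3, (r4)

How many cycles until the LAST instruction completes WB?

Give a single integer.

I0 mul r3 <- r3,r3: IF@1 ID@2 stall=0 (-) EX@3 MEM@4 WB@5
I1 add r5 <- r5,r4: IF@2 ID@3 stall=0 (-) EX@4 MEM@5 WB@6
I2 sub r4 <- r1,r5: IF@3 ID@4 stall=2 (RAW on I1.r5 (WB@6)) EX@7 MEM@8 WB@9
I3 mul r5 <- r1,r4: IF@4 ID@7 stall=2 (RAW on I2.r4 (WB@9)) EX@10 MEM@11 WB@12
I4 ld r1 <- r1: IF@7 ID@10 stall=0 (-) EX@11 MEM@12 WB@13
I5 ld r3 <- r4: IF@10 ID@11 stall=0 (-) EX@12 MEM@13 WB@14

Answer: 14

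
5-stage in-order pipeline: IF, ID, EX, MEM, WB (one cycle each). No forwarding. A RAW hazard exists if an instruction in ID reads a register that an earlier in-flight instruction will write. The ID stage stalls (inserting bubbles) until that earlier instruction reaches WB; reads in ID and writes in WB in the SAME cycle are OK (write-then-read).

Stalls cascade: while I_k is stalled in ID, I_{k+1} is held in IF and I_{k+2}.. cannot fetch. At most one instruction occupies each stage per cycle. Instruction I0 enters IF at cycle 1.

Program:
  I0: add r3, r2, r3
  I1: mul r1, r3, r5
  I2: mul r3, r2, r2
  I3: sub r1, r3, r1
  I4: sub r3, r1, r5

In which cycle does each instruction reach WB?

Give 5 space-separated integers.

Answer: 5 8 9 12 15

Derivation:
I0 add r3 <- r2,r3: IF@1 ID@2 stall=0 (-) EX@3 MEM@4 WB@5
I1 mul r1 <- r3,r5: IF@2 ID@3 stall=2 (RAW on I0.r3 (WB@5)) EX@6 MEM@7 WB@8
I2 mul r3 <- r2,r2: IF@3 ID@6 stall=0 (-) EX@7 MEM@8 WB@9
I3 sub r1 <- r3,r1: IF@6 ID@7 stall=2 (RAW on I2.r3 (WB@9)) EX@10 MEM@11 WB@12
I4 sub r3 <- r1,r5: IF@7 ID@10 stall=2 (RAW on I3.r1 (WB@12)) EX@13 MEM@14 WB@15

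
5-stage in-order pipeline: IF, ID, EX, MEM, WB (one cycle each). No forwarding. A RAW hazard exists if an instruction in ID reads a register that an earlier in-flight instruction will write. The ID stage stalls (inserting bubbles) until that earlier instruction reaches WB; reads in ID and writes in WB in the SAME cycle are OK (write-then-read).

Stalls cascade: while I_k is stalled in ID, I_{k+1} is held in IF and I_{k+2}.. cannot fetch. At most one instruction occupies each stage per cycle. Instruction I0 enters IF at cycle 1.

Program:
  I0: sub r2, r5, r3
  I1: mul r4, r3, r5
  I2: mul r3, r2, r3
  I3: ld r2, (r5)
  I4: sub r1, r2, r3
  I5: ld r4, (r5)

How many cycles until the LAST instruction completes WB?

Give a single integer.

Answer: 13

Derivation:
I0 sub r2 <- r5,r3: IF@1 ID@2 stall=0 (-) EX@3 MEM@4 WB@5
I1 mul r4 <- r3,r5: IF@2 ID@3 stall=0 (-) EX@4 MEM@5 WB@6
I2 mul r3 <- r2,r3: IF@3 ID@4 stall=1 (RAW on I0.r2 (WB@5)) EX@6 MEM@7 WB@8
I3 ld r2 <- r5: IF@4 ID@6 stall=0 (-) EX@7 MEM@8 WB@9
I4 sub r1 <- r2,r3: IF@6 ID@7 stall=2 (RAW on I3.r2 (WB@9)) EX@10 MEM@11 WB@12
I5 ld r4 <- r5: IF@7 ID@10 stall=0 (-) EX@11 MEM@12 WB@13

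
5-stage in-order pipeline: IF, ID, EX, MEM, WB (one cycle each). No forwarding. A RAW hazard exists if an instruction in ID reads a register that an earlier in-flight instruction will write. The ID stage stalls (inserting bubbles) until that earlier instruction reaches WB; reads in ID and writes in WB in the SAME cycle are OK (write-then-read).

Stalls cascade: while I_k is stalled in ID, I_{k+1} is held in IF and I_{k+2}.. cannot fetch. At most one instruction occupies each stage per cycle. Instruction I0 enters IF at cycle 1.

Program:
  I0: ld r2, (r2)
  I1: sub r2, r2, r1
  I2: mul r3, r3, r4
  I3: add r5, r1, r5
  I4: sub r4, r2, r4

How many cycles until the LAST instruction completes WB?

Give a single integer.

Answer: 11

Derivation:
I0 ld r2 <- r2: IF@1 ID@2 stall=0 (-) EX@3 MEM@4 WB@5
I1 sub r2 <- r2,r1: IF@2 ID@3 stall=2 (RAW on I0.r2 (WB@5)) EX@6 MEM@7 WB@8
I2 mul r3 <- r3,r4: IF@3 ID@6 stall=0 (-) EX@7 MEM@8 WB@9
I3 add r5 <- r1,r5: IF@6 ID@7 stall=0 (-) EX@8 MEM@9 WB@10
I4 sub r4 <- r2,r4: IF@7 ID@8 stall=0 (-) EX@9 MEM@10 WB@11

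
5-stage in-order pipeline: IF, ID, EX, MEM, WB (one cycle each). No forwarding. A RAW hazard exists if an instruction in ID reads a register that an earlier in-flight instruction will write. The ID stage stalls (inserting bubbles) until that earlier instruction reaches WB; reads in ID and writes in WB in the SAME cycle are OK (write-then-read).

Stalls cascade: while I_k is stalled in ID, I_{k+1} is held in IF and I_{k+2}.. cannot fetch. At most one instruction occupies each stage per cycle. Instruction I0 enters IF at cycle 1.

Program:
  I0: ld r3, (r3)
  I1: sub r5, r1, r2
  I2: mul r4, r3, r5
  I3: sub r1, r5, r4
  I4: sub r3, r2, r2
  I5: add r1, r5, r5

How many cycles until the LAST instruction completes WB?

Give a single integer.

I0 ld r3 <- r3: IF@1 ID@2 stall=0 (-) EX@3 MEM@4 WB@5
I1 sub r5 <- r1,r2: IF@2 ID@3 stall=0 (-) EX@4 MEM@5 WB@6
I2 mul r4 <- r3,r5: IF@3 ID@4 stall=2 (RAW on I1.r5 (WB@6)) EX@7 MEM@8 WB@9
I3 sub r1 <- r5,r4: IF@4 ID@7 stall=2 (RAW on I2.r4 (WB@9)) EX@10 MEM@11 WB@12
I4 sub r3 <- r2,r2: IF@7 ID@10 stall=0 (-) EX@11 MEM@12 WB@13
I5 add r1 <- r5,r5: IF@10 ID@11 stall=0 (-) EX@12 MEM@13 WB@14

Answer: 14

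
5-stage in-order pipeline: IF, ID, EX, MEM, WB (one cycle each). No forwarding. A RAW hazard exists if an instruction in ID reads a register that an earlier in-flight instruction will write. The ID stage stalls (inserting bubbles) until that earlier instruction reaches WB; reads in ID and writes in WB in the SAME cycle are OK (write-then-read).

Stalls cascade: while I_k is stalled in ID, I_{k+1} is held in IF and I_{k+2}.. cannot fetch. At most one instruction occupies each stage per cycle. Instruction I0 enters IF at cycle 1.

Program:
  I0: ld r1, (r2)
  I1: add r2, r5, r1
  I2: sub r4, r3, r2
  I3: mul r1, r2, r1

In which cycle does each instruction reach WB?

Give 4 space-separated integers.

Answer: 5 8 11 12

Derivation:
I0 ld r1 <- r2: IF@1 ID@2 stall=0 (-) EX@3 MEM@4 WB@5
I1 add r2 <- r5,r1: IF@2 ID@3 stall=2 (RAW on I0.r1 (WB@5)) EX@6 MEM@7 WB@8
I2 sub r4 <- r3,r2: IF@3 ID@6 stall=2 (RAW on I1.r2 (WB@8)) EX@9 MEM@10 WB@11
I3 mul r1 <- r2,r1: IF@6 ID@9 stall=0 (-) EX@10 MEM@11 WB@12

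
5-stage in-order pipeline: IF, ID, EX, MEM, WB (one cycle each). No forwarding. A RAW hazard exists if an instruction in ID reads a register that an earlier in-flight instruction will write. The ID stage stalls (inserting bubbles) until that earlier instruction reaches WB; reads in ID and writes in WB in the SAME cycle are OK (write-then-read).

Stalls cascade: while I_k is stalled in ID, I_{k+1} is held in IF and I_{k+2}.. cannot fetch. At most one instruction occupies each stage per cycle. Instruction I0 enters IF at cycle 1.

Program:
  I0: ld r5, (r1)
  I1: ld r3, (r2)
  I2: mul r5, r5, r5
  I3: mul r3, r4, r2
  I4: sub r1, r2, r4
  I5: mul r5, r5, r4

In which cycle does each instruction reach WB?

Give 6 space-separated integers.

Answer: 5 6 8 9 10 11

Derivation:
I0 ld r5 <- r1: IF@1 ID@2 stall=0 (-) EX@3 MEM@4 WB@5
I1 ld r3 <- r2: IF@2 ID@3 stall=0 (-) EX@4 MEM@5 WB@6
I2 mul r5 <- r5,r5: IF@3 ID@4 stall=1 (RAW on I0.r5 (WB@5)) EX@6 MEM@7 WB@8
I3 mul r3 <- r4,r2: IF@4 ID@6 stall=0 (-) EX@7 MEM@8 WB@9
I4 sub r1 <- r2,r4: IF@6 ID@7 stall=0 (-) EX@8 MEM@9 WB@10
I5 mul r5 <- r5,r4: IF@7 ID@8 stall=0 (-) EX@9 MEM@10 WB@11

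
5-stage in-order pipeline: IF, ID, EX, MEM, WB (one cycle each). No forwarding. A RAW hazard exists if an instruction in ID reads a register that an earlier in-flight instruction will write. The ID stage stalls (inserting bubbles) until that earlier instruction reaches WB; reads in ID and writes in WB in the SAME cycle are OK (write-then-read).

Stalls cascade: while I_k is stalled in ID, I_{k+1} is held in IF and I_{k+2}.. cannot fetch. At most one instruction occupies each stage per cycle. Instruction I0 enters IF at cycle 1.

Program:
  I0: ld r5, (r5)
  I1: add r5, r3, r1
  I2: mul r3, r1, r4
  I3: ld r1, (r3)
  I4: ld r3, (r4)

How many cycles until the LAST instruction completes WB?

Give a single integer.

Answer: 11

Derivation:
I0 ld r5 <- r5: IF@1 ID@2 stall=0 (-) EX@3 MEM@4 WB@5
I1 add r5 <- r3,r1: IF@2 ID@3 stall=0 (-) EX@4 MEM@5 WB@6
I2 mul r3 <- r1,r4: IF@3 ID@4 stall=0 (-) EX@5 MEM@6 WB@7
I3 ld r1 <- r3: IF@4 ID@5 stall=2 (RAW on I2.r3 (WB@7)) EX@8 MEM@9 WB@10
I4 ld r3 <- r4: IF@5 ID@8 stall=0 (-) EX@9 MEM@10 WB@11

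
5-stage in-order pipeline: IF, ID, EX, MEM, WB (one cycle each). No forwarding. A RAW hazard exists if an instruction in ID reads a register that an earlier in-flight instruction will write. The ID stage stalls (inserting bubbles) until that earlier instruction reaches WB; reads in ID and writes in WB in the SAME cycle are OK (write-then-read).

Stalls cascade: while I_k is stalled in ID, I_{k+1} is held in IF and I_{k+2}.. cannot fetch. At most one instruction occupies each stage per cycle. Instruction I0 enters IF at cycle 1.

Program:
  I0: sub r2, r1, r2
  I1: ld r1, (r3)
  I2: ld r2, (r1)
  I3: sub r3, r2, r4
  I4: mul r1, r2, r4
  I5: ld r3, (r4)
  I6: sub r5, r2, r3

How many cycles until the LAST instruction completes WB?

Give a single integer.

Answer: 17

Derivation:
I0 sub r2 <- r1,r2: IF@1 ID@2 stall=0 (-) EX@3 MEM@4 WB@5
I1 ld r1 <- r3: IF@2 ID@3 stall=0 (-) EX@4 MEM@5 WB@6
I2 ld r2 <- r1: IF@3 ID@4 stall=2 (RAW on I1.r1 (WB@6)) EX@7 MEM@8 WB@9
I3 sub r3 <- r2,r4: IF@4 ID@7 stall=2 (RAW on I2.r2 (WB@9)) EX@10 MEM@11 WB@12
I4 mul r1 <- r2,r4: IF@7 ID@10 stall=0 (-) EX@11 MEM@12 WB@13
I5 ld r3 <- r4: IF@10 ID@11 stall=0 (-) EX@12 MEM@13 WB@14
I6 sub r5 <- r2,r3: IF@11 ID@12 stall=2 (RAW on I5.r3 (WB@14)) EX@15 MEM@16 WB@17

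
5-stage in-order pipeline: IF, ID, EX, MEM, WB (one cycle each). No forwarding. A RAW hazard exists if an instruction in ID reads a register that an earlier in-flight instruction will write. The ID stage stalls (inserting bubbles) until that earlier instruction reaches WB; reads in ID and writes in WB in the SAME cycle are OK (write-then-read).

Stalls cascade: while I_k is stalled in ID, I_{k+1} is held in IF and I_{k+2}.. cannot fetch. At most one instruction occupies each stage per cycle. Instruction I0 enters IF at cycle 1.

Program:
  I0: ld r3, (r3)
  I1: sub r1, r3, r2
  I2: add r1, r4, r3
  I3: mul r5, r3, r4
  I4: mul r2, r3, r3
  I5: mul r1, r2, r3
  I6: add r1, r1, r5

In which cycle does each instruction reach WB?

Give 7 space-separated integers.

Answer: 5 8 9 10 11 14 17

Derivation:
I0 ld r3 <- r3: IF@1 ID@2 stall=0 (-) EX@3 MEM@4 WB@5
I1 sub r1 <- r3,r2: IF@2 ID@3 stall=2 (RAW on I0.r3 (WB@5)) EX@6 MEM@7 WB@8
I2 add r1 <- r4,r3: IF@3 ID@6 stall=0 (-) EX@7 MEM@8 WB@9
I3 mul r5 <- r3,r4: IF@6 ID@7 stall=0 (-) EX@8 MEM@9 WB@10
I4 mul r2 <- r3,r3: IF@7 ID@8 stall=0 (-) EX@9 MEM@10 WB@11
I5 mul r1 <- r2,r3: IF@8 ID@9 stall=2 (RAW on I4.r2 (WB@11)) EX@12 MEM@13 WB@14
I6 add r1 <- r1,r5: IF@9 ID@12 stall=2 (RAW on I5.r1 (WB@14)) EX@15 MEM@16 WB@17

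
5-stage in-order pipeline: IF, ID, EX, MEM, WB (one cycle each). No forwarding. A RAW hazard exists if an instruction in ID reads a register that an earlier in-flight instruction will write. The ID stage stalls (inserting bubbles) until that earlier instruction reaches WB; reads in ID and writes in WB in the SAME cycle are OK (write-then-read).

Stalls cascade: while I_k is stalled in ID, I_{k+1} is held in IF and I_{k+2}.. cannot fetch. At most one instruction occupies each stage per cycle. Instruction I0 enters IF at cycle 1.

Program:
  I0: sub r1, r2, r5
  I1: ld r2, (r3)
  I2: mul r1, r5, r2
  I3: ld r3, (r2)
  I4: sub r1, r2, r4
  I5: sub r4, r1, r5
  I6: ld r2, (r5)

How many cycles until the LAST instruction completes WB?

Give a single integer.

I0 sub r1 <- r2,r5: IF@1 ID@2 stall=0 (-) EX@3 MEM@4 WB@5
I1 ld r2 <- r3: IF@2 ID@3 stall=0 (-) EX@4 MEM@5 WB@6
I2 mul r1 <- r5,r2: IF@3 ID@4 stall=2 (RAW on I1.r2 (WB@6)) EX@7 MEM@8 WB@9
I3 ld r3 <- r2: IF@4 ID@7 stall=0 (-) EX@8 MEM@9 WB@10
I4 sub r1 <- r2,r4: IF@7 ID@8 stall=0 (-) EX@9 MEM@10 WB@11
I5 sub r4 <- r1,r5: IF@8 ID@9 stall=2 (RAW on I4.r1 (WB@11)) EX@12 MEM@13 WB@14
I6 ld r2 <- r5: IF@9 ID@12 stall=0 (-) EX@13 MEM@14 WB@15

Answer: 15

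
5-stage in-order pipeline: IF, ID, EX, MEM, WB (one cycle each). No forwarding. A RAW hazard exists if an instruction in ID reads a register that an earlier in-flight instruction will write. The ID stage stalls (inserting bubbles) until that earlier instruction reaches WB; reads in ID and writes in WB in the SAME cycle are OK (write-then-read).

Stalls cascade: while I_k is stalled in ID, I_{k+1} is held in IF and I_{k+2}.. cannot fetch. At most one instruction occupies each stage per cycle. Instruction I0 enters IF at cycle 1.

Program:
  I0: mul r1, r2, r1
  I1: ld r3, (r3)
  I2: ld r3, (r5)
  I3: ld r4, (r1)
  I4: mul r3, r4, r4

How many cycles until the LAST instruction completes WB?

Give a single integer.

I0 mul r1 <- r2,r1: IF@1 ID@2 stall=0 (-) EX@3 MEM@4 WB@5
I1 ld r3 <- r3: IF@2 ID@3 stall=0 (-) EX@4 MEM@5 WB@6
I2 ld r3 <- r5: IF@3 ID@4 stall=0 (-) EX@5 MEM@6 WB@7
I3 ld r4 <- r1: IF@4 ID@5 stall=0 (-) EX@6 MEM@7 WB@8
I4 mul r3 <- r4,r4: IF@5 ID@6 stall=2 (RAW on I3.r4 (WB@8)) EX@9 MEM@10 WB@11

Answer: 11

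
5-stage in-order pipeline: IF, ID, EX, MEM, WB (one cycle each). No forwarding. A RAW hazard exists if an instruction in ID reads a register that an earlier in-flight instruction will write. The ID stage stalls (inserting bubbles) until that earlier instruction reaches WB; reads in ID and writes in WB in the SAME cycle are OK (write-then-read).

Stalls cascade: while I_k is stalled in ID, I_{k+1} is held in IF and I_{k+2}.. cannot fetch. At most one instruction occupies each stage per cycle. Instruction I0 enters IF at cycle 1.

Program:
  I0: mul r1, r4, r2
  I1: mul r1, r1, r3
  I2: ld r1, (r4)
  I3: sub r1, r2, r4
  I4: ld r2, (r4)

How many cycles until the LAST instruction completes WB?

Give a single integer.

Answer: 11

Derivation:
I0 mul r1 <- r4,r2: IF@1 ID@2 stall=0 (-) EX@3 MEM@4 WB@5
I1 mul r1 <- r1,r3: IF@2 ID@3 stall=2 (RAW on I0.r1 (WB@5)) EX@6 MEM@7 WB@8
I2 ld r1 <- r4: IF@3 ID@6 stall=0 (-) EX@7 MEM@8 WB@9
I3 sub r1 <- r2,r4: IF@6 ID@7 stall=0 (-) EX@8 MEM@9 WB@10
I4 ld r2 <- r4: IF@7 ID@8 stall=0 (-) EX@9 MEM@10 WB@11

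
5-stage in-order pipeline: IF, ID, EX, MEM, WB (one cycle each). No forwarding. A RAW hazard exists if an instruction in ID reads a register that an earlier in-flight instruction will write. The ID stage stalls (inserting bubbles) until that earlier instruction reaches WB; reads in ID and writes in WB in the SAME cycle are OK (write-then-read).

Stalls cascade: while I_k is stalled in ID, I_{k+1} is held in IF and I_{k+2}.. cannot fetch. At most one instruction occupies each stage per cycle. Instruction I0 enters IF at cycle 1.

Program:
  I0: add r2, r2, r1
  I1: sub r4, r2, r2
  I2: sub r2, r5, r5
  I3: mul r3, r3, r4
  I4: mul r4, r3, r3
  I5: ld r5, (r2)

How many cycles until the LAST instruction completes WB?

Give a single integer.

I0 add r2 <- r2,r1: IF@1 ID@2 stall=0 (-) EX@3 MEM@4 WB@5
I1 sub r4 <- r2,r2: IF@2 ID@3 stall=2 (RAW on I0.r2 (WB@5)) EX@6 MEM@7 WB@8
I2 sub r2 <- r5,r5: IF@3 ID@6 stall=0 (-) EX@7 MEM@8 WB@9
I3 mul r3 <- r3,r4: IF@6 ID@7 stall=1 (RAW on I1.r4 (WB@8)) EX@9 MEM@10 WB@11
I4 mul r4 <- r3,r3: IF@7 ID@9 stall=2 (RAW on I3.r3 (WB@11)) EX@12 MEM@13 WB@14
I5 ld r5 <- r2: IF@9 ID@12 stall=0 (-) EX@13 MEM@14 WB@15

Answer: 15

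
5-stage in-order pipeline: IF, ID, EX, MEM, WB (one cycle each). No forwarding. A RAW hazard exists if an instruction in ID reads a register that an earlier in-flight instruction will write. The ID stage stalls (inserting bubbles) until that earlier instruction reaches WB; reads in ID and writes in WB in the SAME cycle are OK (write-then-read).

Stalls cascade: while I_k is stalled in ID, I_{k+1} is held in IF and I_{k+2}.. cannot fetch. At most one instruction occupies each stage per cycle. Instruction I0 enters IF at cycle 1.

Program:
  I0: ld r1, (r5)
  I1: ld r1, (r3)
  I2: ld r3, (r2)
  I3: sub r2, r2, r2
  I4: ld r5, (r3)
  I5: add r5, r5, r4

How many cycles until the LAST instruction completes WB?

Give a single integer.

Answer: 13

Derivation:
I0 ld r1 <- r5: IF@1 ID@2 stall=0 (-) EX@3 MEM@4 WB@5
I1 ld r1 <- r3: IF@2 ID@3 stall=0 (-) EX@4 MEM@5 WB@6
I2 ld r3 <- r2: IF@3 ID@4 stall=0 (-) EX@5 MEM@6 WB@7
I3 sub r2 <- r2,r2: IF@4 ID@5 stall=0 (-) EX@6 MEM@7 WB@8
I4 ld r5 <- r3: IF@5 ID@6 stall=1 (RAW on I2.r3 (WB@7)) EX@8 MEM@9 WB@10
I5 add r5 <- r5,r4: IF@6 ID@8 stall=2 (RAW on I4.r5 (WB@10)) EX@11 MEM@12 WB@13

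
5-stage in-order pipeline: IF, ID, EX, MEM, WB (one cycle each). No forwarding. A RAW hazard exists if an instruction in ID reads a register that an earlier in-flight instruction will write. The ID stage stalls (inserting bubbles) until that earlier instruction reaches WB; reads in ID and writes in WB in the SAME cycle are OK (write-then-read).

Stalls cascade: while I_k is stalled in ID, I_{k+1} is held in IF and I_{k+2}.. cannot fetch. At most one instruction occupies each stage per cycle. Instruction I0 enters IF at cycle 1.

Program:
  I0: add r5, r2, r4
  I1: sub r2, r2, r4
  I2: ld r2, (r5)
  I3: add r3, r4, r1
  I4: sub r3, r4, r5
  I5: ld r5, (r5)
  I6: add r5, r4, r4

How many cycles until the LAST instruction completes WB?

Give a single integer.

I0 add r5 <- r2,r4: IF@1 ID@2 stall=0 (-) EX@3 MEM@4 WB@5
I1 sub r2 <- r2,r4: IF@2 ID@3 stall=0 (-) EX@4 MEM@5 WB@6
I2 ld r2 <- r5: IF@3 ID@4 stall=1 (RAW on I0.r5 (WB@5)) EX@6 MEM@7 WB@8
I3 add r3 <- r4,r1: IF@4 ID@6 stall=0 (-) EX@7 MEM@8 WB@9
I4 sub r3 <- r4,r5: IF@6 ID@7 stall=0 (-) EX@8 MEM@9 WB@10
I5 ld r5 <- r5: IF@7 ID@8 stall=0 (-) EX@9 MEM@10 WB@11
I6 add r5 <- r4,r4: IF@8 ID@9 stall=0 (-) EX@10 MEM@11 WB@12

Answer: 12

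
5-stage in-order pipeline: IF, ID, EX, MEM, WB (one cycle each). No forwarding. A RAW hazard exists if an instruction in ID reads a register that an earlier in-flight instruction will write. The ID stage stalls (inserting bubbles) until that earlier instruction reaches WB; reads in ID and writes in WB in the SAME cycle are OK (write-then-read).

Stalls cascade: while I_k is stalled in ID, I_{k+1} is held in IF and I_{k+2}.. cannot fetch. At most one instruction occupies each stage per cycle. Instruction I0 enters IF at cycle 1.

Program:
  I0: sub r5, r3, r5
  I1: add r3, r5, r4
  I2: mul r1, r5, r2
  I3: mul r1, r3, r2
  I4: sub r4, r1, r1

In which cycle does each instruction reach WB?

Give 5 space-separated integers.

I0 sub r5 <- r3,r5: IF@1 ID@2 stall=0 (-) EX@3 MEM@4 WB@5
I1 add r3 <- r5,r4: IF@2 ID@3 stall=2 (RAW on I0.r5 (WB@5)) EX@6 MEM@7 WB@8
I2 mul r1 <- r5,r2: IF@3 ID@6 stall=0 (-) EX@7 MEM@8 WB@9
I3 mul r1 <- r3,r2: IF@6 ID@7 stall=1 (RAW on I1.r3 (WB@8)) EX@9 MEM@10 WB@11
I4 sub r4 <- r1,r1: IF@7 ID@9 stall=2 (RAW on I3.r1 (WB@11)) EX@12 MEM@13 WB@14

Answer: 5 8 9 11 14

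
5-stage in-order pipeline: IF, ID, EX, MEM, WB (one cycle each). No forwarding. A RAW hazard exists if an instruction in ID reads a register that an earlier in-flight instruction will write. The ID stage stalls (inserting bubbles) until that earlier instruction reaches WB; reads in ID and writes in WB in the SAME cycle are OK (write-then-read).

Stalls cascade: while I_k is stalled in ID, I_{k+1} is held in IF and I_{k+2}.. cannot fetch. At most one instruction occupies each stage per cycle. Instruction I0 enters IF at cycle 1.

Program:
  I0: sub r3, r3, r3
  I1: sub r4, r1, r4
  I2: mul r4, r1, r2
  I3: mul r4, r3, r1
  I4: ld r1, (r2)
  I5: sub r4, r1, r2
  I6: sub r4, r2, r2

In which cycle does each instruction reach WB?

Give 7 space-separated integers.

Answer: 5 6 7 8 9 12 13

Derivation:
I0 sub r3 <- r3,r3: IF@1 ID@2 stall=0 (-) EX@3 MEM@4 WB@5
I1 sub r4 <- r1,r4: IF@2 ID@3 stall=0 (-) EX@4 MEM@5 WB@6
I2 mul r4 <- r1,r2: IF@3 ID@4 stall=0 (-) EX@5 MEM@6 WB@7
I3 mul r4 <- r3,r1: IF@4 ID@5 stall=0 (-) EX@6 MEM@7 WB@8
I4 ld r1 <- r2: IF@5 ID@6 stall=0 (-) EX@7 MEM@8 WB@9
I5 sub r4 <- r1,r2: IF@6 ID@7 stall=2 (RAW on I4.r1 (WB@9)) EX@10 MEM@11 WB@12
I6 sub r4 <- r2,r2: IF@7 ID@10 stall=0 (-) EX@11 MEM@12 WB@13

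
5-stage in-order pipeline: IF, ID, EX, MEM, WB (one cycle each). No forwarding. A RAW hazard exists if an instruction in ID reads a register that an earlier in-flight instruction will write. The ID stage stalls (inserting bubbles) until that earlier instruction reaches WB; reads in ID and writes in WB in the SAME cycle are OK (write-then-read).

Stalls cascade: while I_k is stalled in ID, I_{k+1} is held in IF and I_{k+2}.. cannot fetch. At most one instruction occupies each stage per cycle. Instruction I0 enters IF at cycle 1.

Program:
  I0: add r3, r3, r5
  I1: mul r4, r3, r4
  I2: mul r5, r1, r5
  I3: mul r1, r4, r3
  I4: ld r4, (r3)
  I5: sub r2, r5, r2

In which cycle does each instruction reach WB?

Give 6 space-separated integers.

Answer: 5 8 9 11 12 13

Derivation:
I0 add r3 <- r3,r5: IF@1 ID@2 stall=0 (-) EX@3 MEM@4 WB@5
I1 mul r4 <- r3,r4: IF@2 ID@3 stall=2 (RAW on I0.r3 (WB@5)) EX@6 MEM@7 WB@8
I2 mul r5 <- r1,r5: IF@3 ID@6 stall=0 (-) EX@7 MEM@8 WB@9
I3 mul r1 <- r4,r3: IF@6 ID@7 stall=1 (RAW on I1.r4 (WB@8)) EX@9 MEM@10 WB@11
I4 ld r4 <- r3: IF@7 ID@9 stall=0 (-) EX@10 MEM@11 WB@12
I5 sub r2 <- r5,r2: IF@9 ID@10 stall=0 (-) EX@11 MEM@12 WB@13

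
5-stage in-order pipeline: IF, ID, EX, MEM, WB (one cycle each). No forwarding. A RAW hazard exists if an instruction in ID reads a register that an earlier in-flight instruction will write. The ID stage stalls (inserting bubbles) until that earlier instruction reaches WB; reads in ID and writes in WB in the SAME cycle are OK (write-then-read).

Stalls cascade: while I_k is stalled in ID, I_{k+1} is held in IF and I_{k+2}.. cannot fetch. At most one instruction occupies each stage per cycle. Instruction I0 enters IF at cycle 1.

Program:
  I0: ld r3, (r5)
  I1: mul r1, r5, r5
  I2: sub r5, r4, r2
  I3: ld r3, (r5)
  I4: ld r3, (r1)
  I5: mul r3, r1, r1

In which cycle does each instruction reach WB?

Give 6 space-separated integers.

I0 ld r3 <- r5: IF@1 ID@2 stall=0 (-) EX@3 MEM@4 WB@5
I1 mul r1 <- r5,r5: IF@2 ID@3 stall=0 (-) EX@4 MEM@5 WB@6
I2 sub r5 <- r4,r2: IF@3 ID@4 stall=0 (-) EX@5 MEM@6 WB@7
I3 ld r3 <- r5: IF@4 ID@5 stall=2 (RAW on I2.r5 (WB@7)) EX@8 MEM@9 WB@10
I4 ld r3 <- r1: IF@5 ID@8 stall=0 (-) EX@9 MEM@10 WB@11
I5 mul r3 <- r1,r1: IF@8 ID@9 stall=0 (-) EX@10 MEM@11 WB@12

Answer: 5 6 7 10 11 12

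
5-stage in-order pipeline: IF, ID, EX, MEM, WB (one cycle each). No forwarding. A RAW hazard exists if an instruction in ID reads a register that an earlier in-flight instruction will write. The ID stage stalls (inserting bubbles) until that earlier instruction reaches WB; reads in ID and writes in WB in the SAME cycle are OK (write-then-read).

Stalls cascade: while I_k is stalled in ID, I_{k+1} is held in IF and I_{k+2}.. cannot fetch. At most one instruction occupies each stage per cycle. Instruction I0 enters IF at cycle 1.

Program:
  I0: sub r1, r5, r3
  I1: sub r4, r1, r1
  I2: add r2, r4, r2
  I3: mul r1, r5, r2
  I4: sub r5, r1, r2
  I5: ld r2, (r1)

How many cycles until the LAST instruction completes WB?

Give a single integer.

I0 sub r1 <- r5,r3: IF@1 ID@2 stall=0 (-) EX@3 MEM@4 WB@5
I1 sub r4 <- r1,r1: IF@2 ID@3 stall=2 (RAW on I0.r1 (WB@5)) EX@6 MEM@7 WB@8
I2 add r2 <- r4,r2: IF@3 ID@6 stall=2 (RAW on I1.r4 (WB@8)) EX@9 MEM@10 WB@11
I3 mul r1 <- r5,r2: IF@6 ID@9 stall=2 (RAW on I2.r2 (WB@11)) EX@12 MEM@13 WB@14
I4 sub r5 <- r1,r2: IF@9 ID@12 stall=2 (RAW on I3.r1 (WB@14)) EX@15 MEM@16 WB@17
I5 ld r2 <- r1: IF@12 ID@15 stall=0 (-) EX@16 MEM@17 WB@18

Answer: 18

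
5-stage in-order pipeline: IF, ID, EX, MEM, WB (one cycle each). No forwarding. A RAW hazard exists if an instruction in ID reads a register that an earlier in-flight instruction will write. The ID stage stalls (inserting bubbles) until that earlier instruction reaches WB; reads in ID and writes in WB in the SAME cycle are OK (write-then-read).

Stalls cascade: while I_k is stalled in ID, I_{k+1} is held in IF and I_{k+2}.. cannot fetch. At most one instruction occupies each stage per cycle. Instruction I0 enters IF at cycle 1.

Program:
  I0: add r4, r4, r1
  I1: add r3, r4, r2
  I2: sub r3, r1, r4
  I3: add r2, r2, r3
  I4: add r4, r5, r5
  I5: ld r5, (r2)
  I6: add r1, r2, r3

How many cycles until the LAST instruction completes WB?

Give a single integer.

Answer: 16

Derivation:
I0 add r4 <- r4,r1: IF@1 ID@2 stall=0 (-) EX@3 MEM@4 WB@5
I1 add r3 <- r4,r2: IF@2 ID@3 stall=2 (RAW on I0.r4 (WB@5)) EX@6 MEM@7 WB@8
I2 sub r3 <- r1,r4: IF@3 ID@6 stall=0 (-) EX@7 MEM@8 WB@9
I3 add r2 <- r2,r3: IF@6 ID@7 stall=2 (RAW on I2.r3 (WB@9)) EX@10 MEM@11 WB@12
I4 add r4 <- r5,r5: IF@7 ID@10 stall=0 (-) EX@11 MEM@12 WB@13
I5 ld r5 <- r2: IF@10 ID@11 stall=1 (RAW on I3.r2 (WB@12)) EX@13 MEM@14 WB@15
I6 add r1 <- r2,r3: IF@11 ID@13 stall=0 (-) EX@14 MEM@15 WB@16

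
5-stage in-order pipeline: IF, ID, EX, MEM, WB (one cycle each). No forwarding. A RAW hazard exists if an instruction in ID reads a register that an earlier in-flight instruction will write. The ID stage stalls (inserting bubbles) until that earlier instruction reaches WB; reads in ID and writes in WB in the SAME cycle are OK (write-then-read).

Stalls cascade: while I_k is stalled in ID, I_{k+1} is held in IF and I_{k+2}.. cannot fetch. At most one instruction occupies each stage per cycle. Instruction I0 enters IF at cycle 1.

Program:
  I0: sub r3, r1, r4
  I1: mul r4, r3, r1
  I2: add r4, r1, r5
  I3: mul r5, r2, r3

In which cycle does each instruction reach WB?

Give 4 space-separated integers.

Answer: 5 8 9 10

Derivation:
I0 sub r3 <- r1,r4: IF@1 ID@2 stall=0 (-) EX@3 MEM@4 WB@5
I1 mul r4 <- r3,r1: IF@2 ID@3 stall=2 (RAW on I0.r3 (WB@5)) EX@6 MEM@7 WB@8
I2 add r4 <- r1,r5: IF@3 ID@6 stall=0 (-) EX@7 MEM@8 WB@9
I3 mul r5 <- r2,r3: IF@6 ID@7 stall=0 (-) EX@8 MEM@9 WB@10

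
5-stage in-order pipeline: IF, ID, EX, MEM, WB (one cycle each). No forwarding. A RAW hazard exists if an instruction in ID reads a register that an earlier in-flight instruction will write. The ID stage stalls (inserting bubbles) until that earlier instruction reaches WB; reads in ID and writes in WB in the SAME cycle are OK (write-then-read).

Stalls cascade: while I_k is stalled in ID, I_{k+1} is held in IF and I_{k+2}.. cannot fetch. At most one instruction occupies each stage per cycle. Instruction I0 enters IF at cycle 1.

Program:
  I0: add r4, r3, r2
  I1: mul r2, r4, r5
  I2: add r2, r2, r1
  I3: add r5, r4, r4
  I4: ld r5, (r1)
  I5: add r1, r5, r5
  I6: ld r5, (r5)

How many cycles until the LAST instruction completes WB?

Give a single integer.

I0 add r4 <- r3,r2: IF@1 ID@2 stall=0 (-) EX@3 MEM@4 WB@5
I1 mul r2 <- r4,r5: IF@2 ID@3 stall=2 (RAW on I0.r4 (WB@5)) EX@6 MEM@7 WB@8
I2 add r2 <- r2,r1: IF@3 ID@6 stall=2 (RAW on I1.r2 (WB@8)) EX@9 MEM@10 WB@11
I3 add r5 <- r4,r4: IF@6 ID@9 stall=0 (-) EX@10 MEM@11 WB@12
I4 ld r5 <- r1: IF@9 ID@10 stall=0 (-) EX@11 MEM@12 WB@13
I5 add r1 <- r5,r5: IF@10 ID@11 stall=2 (RAW on I4.r5 (WB@13)) EX@14 MEM@15 WB@16
I6 ld r5 <- r5: IF@11 ID@14 stall=0 (-) EX@15 MEM@16 WB@17

Answer: 17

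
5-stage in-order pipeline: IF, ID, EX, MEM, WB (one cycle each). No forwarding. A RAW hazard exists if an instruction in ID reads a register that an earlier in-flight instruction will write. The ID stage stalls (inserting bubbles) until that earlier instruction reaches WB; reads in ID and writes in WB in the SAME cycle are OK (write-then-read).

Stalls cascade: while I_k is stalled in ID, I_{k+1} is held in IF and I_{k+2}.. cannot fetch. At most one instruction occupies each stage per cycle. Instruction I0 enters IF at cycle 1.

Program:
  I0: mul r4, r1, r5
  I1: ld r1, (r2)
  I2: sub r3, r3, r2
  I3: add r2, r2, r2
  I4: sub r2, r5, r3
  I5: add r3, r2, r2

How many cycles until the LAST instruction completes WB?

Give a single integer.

Answer: 13

Derivation:
I0 mul r4 <- r1,r5: IF@1 ID@2 stall=0 (-) EX@3 MEM@4 WB@5
I1 ld r1 <- r2: IF@2 ID@3 stall=0 (-) EX@4 MEM@5 WB@6
I2 sub r3 <- r3,r2: IF@3 ID@4 stall=0 (-) EX@5 MEM@6 WB@7
I3 add r2 <- r2,r2: IF@4 ID@5 stall=0 (-) EX@6 MEM@7 WB@8
I4 sub r2 <- r5,r3: IF@5 ID@6 stall=1 (RAW on I2.r3 (WB@7)) EX@8 MEM@9 WB@10
I5 add r3 <- r2,r2: IF@6 ID@8 stall=2 (RAW on I4.r2 (WB@10)) EX@11 MEM@12 WB@13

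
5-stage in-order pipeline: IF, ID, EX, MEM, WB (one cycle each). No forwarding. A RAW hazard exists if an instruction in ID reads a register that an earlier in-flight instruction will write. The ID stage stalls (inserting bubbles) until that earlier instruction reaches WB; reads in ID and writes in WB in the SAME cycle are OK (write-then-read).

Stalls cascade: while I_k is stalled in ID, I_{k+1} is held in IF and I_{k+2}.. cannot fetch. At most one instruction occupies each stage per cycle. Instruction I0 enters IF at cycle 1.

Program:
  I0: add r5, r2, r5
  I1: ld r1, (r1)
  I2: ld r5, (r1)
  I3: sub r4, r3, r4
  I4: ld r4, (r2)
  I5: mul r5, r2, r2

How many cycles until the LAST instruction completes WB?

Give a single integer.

Answer: 12

Derivation:
I0 add r5 <- r2,r5: IF@1 ID@2 stall=0 (-) EX@3 MEM@4 WB@5
I1 ld r1 <- r1: IF@2 ID@3 stall=0 (-) EX@4 MEM@5 WB@6
I2 ld r5 <- r1: IF@3 ID@4 stall=2 (RAW on I1.r1 (WB@6)) EX@7 MEM@8 WB@9
I3 sub r4 <- r3,r4: IF@4 ID@7 stall=0 (-) EX@8 MEM@9 WB@10
I4 ld r4 <- r2: IF@7 ID@8 stall=0 (-) EX@9 MEM@10 WB@11
I5 mul r5 <- r2,r2: IF@8 ID@9 stall=0 (-) EX@10 MEM@11 WB@12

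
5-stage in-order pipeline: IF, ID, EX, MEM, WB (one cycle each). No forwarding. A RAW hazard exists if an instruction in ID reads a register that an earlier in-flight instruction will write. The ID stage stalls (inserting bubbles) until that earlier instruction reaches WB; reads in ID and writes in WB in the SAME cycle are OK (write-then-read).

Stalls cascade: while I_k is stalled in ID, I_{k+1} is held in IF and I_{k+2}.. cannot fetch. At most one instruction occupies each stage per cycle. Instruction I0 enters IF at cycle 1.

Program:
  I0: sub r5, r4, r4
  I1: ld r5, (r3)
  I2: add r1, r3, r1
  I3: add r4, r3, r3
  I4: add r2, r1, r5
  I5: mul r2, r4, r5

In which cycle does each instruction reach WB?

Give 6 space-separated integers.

Answer: 5 6 7 8 10 11

Derivation:
I0 sub r5 <- r4,r4: IF@1 ID@2 stall=0 (-) EX@3 MEM@4 WB@5
I1 ld r5 <- r3: IF@2 ID@3 stall=0 (-) EX@4 MEM@5 WB@6
I2 add r1 <- r3,r1: IF@3 ID@4 stall=0 (-) EX@5 MEM@6 WB@7
I3 add r4 <- r3,r3: IF@4 ID@5 stall=0 (-) EX@6 MEM@7 WB@8
I4 add r2 <- r1,r5: IF@5 ID@6 stall=1 (RAW on I2.r1 (WB@7)) EX@8 MEM@9 WB@10
I5 mul r2 <- r4,r5: IF@6 ID@8 stall=0 (-) EX@9 MEM@10 WB@11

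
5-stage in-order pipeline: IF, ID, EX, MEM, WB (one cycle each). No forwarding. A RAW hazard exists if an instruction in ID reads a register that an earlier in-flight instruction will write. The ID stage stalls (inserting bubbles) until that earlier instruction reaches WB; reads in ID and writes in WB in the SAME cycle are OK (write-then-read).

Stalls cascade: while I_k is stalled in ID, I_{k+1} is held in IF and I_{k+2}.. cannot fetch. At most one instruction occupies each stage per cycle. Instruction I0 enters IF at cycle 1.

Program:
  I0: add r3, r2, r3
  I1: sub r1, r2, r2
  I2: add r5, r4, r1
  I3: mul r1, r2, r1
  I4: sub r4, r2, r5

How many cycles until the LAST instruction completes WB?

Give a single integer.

Answer: 12

Derivation:
I0 add r3 <- r2,r3: IF@1 ID@2 stall=0 (-) EX@3 MEM@4 WB@5
I1 sub r1 <- r2,r2: IF@2 ID@3 stall=0 (-) EX@4 MEM@5 WB@6
I2 add r5 <- r4,r1: IF@3 ID@4 stall=2 (RAW on I1.r1 (WB@6)) EX@7 MEM@8 WB@9
I3 mul r1 <- r2,r1: IF@4 ID@7 stall=0 (-) EX@8 MEM@9 WB@10
I4 sub r4 <- r2,r5: IF@7 ID@8 stall=1 (RAW on I2.r5 (WB@9)) EX@10 MEM@11 WB@12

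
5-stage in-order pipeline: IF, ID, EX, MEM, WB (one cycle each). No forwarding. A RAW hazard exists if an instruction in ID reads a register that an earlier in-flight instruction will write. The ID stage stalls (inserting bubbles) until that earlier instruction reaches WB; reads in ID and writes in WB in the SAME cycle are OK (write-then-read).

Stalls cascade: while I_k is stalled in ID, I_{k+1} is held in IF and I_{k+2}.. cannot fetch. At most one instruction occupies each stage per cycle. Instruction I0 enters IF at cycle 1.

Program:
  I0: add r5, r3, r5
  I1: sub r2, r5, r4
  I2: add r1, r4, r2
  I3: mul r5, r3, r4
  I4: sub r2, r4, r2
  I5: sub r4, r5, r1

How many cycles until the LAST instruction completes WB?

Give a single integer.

I0 add r5 <- r3,r5: IF@1 ID@2 stall=0 (-) EX@3 MEM@4 WB@5
I1 sub r2 <- r5,r4: IF@2 ID@3 stall=2 (RAW on I0.r5 (WB@5)) EX@6 MEM@7 WB@8
I2 add r1 <- r4,r2: IF@3 ID@6 stall=2 (RAW on I1.r2 (WB@8)) EX@9 MEM@10 WB@11
I3 mul r5 <- r3,r4: IF@6 ID@9 stall=0 (-) EX@10 MEM@11 WB@12
I4 sub r2 <- r4,r2: IF@9 ID@10 stall=0 (-) EX@11 MEM@12 WB@13
I5 sub r4 <- r5,r1: IF@10 ID@11 stall=1 (RAW on I3.r5 (WB@12)) EX@13 MEM@14 WB@15

Answer: 15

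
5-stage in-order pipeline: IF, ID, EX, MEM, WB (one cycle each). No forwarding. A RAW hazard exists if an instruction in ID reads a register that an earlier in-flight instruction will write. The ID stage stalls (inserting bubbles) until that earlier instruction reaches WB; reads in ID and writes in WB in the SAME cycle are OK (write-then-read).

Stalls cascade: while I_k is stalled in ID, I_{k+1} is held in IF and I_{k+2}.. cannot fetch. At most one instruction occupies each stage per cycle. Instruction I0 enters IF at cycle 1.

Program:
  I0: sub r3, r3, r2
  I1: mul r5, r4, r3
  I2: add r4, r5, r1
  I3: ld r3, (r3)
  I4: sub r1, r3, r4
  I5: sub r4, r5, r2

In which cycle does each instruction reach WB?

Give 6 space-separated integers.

Answer: 5 8 11 12 15 16

Derivation:
I0 sub r3 <- r3,r2: IF@1 ID@2 stall=0 (-) EX@3 MEM@4 WB@5
I1 mul r5 <- r4,r3: IF@2 ID@3 stall=2 (RAW on I0.r3 (WB@5)) EX@6 MEM@7 WB@8
I2 add r4 <- r5,r1: IF@3 ID@6 stall=2 (RAW on I1.r5 (WB@8)) EX@9 MEM@10 WB@11
I3 ld r3 <- r3: IF@6 ID@9 stall=0 (-) EX@10 MEM@11 WB@12
I4 sub r1 <- r3,r4: IF@9 ID@10 stall=2 (RAW on I3.r3 (WB@12)) EX@13 MEM@14 WB@15
I5 sub r4 <- r5,r2: IF@10 ID@13 stall=0 (-) EX@14 MEM@15 WB@16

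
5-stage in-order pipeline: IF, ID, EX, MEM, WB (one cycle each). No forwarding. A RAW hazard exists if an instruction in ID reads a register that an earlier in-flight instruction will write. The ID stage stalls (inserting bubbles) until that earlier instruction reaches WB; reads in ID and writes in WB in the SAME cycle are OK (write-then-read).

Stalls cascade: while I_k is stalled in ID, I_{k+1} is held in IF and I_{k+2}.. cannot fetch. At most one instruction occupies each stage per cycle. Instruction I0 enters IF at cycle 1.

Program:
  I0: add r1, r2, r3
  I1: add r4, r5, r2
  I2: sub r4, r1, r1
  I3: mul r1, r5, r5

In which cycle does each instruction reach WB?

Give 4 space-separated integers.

Answer: 5 6 8 9

Derivation:
I0 add r1 <- r2,r3: IF@1 ID@2 stall=0 (-) EX@3 MEM@4 WB@5
I1 add r4 <- r5,r2: IF@2 ID@3 stall=0 (-) EX@4 MEM@5 WB@6
I2 sub r4 <- r1,r1: IF@3 ID@4 stall=1 (RAW on I0.r1 (WB@5)) EX@6 MEM@7 WB@8
I3 mul r1 <- r5,r5: IF@4 ID@6 stall=0 (-) EX@7 MEM@8 WB@9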